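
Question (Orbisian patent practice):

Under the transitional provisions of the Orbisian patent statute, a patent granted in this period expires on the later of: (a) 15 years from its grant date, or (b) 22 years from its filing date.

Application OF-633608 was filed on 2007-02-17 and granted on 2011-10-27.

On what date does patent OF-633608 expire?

(a) grant + 15 years → 27 October 2026.
(b) filing + 22 years → 17 February 2029.
Later of the two: 17 February 2029.

February 17, 2029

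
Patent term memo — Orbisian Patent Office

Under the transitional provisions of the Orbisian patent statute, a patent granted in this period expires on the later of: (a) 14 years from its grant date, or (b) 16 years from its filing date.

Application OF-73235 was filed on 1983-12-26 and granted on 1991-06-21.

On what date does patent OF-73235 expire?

June 21, 2005

(a) grant + 14 years → 21 June 2005.
(b) filing + 16 years → 26 December 1999.
Later of the two: 21 June 2005.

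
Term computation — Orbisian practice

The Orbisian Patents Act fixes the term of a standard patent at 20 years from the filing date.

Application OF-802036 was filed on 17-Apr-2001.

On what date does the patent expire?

2021-04-17

Filing date + 20 years → 17 April 2021.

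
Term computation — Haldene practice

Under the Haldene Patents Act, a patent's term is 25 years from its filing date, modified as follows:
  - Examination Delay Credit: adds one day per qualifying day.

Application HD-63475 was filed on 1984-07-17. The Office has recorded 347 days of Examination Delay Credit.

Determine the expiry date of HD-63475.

Base term: filing date + 25 years → 17 July 2009.
Examination Delay Credit: +347 days → 29 June 2010.

June 29, 2010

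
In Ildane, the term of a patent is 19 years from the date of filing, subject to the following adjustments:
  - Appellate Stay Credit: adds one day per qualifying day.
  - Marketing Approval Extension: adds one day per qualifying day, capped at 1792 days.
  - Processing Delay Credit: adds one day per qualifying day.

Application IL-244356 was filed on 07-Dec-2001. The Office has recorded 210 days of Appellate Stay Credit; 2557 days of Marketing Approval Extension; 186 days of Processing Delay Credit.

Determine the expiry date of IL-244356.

2026-12-04

Base term: filing date + 19 years → 7 December 2020.
Appellate Stay Credit: +210 days → 5 July 2021.
Marketing Approval Extension: 2557 days claimed exceeds the 1792-day cap, so +1792 days → 1 June 2026.
Processing Delay Credit: +186 days → 4 December 2026.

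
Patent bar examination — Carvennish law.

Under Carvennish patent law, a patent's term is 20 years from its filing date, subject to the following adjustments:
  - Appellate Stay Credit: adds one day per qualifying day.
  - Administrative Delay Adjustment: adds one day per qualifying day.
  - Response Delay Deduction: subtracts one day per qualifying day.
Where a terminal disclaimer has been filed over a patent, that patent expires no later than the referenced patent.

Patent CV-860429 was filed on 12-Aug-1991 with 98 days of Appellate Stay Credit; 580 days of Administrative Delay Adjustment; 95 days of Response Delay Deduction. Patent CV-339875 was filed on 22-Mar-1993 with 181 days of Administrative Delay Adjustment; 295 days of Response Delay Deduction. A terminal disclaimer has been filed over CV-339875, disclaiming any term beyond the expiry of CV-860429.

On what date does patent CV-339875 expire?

2012-11-28

Natural term of CV-339875:
  Base: filing + 20 years → 22 March 2013.
  Administrative Delay Adjustment: +181 days → 19 September 2013.
  Response Delay Deduction: −295 days → 28 November 2012.
Expiry of referenced patent CV-860429:
  Base: filing + 20 years → 12 August 2011.
  Appellate Stay Credit: +98 days → 18 November 2011.
  Administrative Delay Adjustment: +580 days → 20 June 2013.
  Response Delay Deduction: −95 days → 17 March 2013.
Terminal disclaimer: CV-339875 expires on the earlier of 28 November 2012 and 17 March 2013.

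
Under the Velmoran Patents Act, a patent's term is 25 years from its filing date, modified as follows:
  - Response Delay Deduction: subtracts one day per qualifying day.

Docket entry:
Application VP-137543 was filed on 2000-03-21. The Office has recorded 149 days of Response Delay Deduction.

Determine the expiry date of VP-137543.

October 23, 2024

Base term: filing date + 25 years → 21 March 2025.
Response Delay Deduction: −149 days → 23 October 2024.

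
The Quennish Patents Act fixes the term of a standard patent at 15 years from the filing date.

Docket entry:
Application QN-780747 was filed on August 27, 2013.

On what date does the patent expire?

August 27, 2028

Filing date + 15 years → 27 August 2028.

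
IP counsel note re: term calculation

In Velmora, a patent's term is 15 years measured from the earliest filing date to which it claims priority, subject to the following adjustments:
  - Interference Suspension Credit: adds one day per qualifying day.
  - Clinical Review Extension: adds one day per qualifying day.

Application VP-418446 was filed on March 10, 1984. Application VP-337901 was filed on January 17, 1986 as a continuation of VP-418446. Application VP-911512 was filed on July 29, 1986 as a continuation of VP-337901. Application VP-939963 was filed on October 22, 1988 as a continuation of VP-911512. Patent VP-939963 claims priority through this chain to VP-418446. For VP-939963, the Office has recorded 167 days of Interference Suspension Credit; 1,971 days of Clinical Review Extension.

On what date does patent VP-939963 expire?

Earliest priority filing: 10 March 1984.
Base term: 10 March 1984 + 15 years → 10 March 1999.
Interference Suspension Credit: +167 days → 24 August 1999.
Clinical Review Extension: +1971 days → 15 January 2005.

2005-01-15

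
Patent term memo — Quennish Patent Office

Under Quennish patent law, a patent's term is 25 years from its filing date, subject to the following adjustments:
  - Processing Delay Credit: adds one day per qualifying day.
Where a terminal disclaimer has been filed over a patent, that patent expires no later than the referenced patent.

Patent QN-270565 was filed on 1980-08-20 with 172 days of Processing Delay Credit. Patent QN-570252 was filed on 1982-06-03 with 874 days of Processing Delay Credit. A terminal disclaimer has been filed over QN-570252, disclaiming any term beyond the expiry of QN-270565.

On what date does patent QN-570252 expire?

Natural term of QN-570252:
  Base: filing + 25 years → 3 June 2007.
  Processing Delay Credit: +874 days → 24 October 2009.
Expiry of referenced patent QN-270565:
  Base: filing + 25 years → 20 August 2005.
  Processing Delay Credit: +172 days → 8 February 2006.
Terminal disclaimer: QN-570252 expires on the earlier of 24 October 2009 and 8 February 2006.

February 8, 2006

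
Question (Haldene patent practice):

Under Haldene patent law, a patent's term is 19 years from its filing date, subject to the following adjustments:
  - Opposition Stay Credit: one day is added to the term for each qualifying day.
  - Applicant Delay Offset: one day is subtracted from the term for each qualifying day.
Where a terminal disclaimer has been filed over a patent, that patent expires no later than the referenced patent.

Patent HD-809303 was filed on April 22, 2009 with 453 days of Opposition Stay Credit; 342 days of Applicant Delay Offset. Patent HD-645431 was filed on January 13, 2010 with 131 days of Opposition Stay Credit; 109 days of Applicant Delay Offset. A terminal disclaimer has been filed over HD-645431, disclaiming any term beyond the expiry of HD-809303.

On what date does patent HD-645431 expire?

2028-08-11

Natural term of HD-645431:
  Base: filing + 19 years → 13 January 2029.
  Opposition Stay Credit: +131 days → 24 May 2029.
  Applicant Delay Offset: −109 days → 4 February 2029.
Expiry of referenced patent HD-809303:
  Base: filing + 19 years → 22 April 2028.
  Opposition Stay Credit: +453 days → 19 July 2029.
  Applicant Delay Offset: −342 days → 11 August 2028.
Terminal disclaimer: HD-645431 expires on the earlier of 4 February 2029 and 11 August 2028.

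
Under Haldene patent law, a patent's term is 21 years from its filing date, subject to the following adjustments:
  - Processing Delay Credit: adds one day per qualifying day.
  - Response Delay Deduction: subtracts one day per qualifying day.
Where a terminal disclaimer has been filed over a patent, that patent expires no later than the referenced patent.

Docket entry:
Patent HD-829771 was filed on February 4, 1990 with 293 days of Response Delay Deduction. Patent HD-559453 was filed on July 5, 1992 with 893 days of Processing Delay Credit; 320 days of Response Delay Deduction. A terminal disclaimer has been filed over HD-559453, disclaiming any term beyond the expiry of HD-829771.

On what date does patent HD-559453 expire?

2010-04-17

Natural term of HD-559453:
  Base: filing + 21 years → 5 July 2013.
  Processing Delay Credit: +893 days → 15 December 2015.
  Response Delay Deduction: −320 days → 29 January 2015.
Expiry of referenced patent HD-829771:
  Base: filing + 21 years → 4 February 2011.
  Response Delay Deduction: −293 days → 17 April 2010.
Terminal disclaimer: HD-559453 expires on the earlier of 29 January 2015 and 17 April 2010.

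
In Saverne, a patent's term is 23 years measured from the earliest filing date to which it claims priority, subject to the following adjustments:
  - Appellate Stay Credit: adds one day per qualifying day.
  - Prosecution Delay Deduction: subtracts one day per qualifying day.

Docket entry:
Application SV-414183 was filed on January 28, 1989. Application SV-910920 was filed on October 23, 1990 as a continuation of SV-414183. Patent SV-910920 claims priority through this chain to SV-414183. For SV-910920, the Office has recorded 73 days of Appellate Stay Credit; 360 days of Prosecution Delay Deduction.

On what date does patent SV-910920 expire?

April 16, 2011

Earliest priority filing: 28 January 1989.
Base term: 28 January 1989 + 23 years → 28 January 2012.
Appellate Stay Credit: +73 days → 10 April 2012.
Prosecution Delay Deduction: −360 days → 16 April 2011.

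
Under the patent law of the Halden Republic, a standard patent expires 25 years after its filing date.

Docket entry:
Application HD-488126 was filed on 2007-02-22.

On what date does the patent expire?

2032-02-22

Filing date + 25 years → 22 February 2032.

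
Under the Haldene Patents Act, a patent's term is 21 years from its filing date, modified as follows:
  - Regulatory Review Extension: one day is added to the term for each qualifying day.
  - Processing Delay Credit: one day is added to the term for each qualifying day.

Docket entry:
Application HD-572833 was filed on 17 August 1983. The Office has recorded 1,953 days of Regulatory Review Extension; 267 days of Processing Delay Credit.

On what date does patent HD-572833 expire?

2010-09-15

Base term: filing date + 21 years → 17 August 2004.
Regulatory Review Extension: +1953 days → 22 December 2009.
Processing Delay Credit: +267 days → 15 September 2010.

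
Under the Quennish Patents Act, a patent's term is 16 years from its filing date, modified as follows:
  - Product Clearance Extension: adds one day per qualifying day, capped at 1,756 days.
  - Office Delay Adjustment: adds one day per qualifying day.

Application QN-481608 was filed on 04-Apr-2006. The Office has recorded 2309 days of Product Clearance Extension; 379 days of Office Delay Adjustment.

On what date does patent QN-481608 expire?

2028-02-07

Base term: filing date + 16 years → 4 April 2022.
Product Clearance Extension: 2309 days claimed exceeds the 1756-day cap, so +1756 days → 24 January 2027.
Office Delay Adjustment: +379 days → 7 February 2028.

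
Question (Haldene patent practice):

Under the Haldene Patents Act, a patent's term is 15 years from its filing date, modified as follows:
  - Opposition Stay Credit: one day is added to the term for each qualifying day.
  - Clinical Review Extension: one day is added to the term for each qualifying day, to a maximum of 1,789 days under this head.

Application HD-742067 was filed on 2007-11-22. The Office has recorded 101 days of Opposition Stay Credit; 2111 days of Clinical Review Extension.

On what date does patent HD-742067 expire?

January 25, 2028

Base term: filing date + 15 years → 22 November 2022.
Opposition Stay Credit: +101 days → 3 March 2023.
Clinical Review Extension: 2111 days claimed exceeds the 1789-day cap, so +1789 days → 25 January 2028.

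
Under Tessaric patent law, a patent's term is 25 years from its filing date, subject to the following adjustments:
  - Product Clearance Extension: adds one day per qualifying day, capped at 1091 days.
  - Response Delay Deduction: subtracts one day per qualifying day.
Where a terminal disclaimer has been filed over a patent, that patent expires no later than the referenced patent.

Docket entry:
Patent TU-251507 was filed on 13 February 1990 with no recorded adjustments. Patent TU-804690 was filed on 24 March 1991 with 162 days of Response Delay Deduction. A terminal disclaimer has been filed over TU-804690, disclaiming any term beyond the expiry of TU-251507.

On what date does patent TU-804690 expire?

February 13, 2015

Natural term of TU-804690:
  Base: filing + 25 years → 24 March 2016.
  Response Delay Deduction: −162 days → 14 October 2015.
Expiry of referenced patent TU-251507:
  Base: filing + 25 years → 13 February 2015.
Terminal disclaimer: TU-804690 expires on the earlier of 14 October 2015 and 13 February 2015.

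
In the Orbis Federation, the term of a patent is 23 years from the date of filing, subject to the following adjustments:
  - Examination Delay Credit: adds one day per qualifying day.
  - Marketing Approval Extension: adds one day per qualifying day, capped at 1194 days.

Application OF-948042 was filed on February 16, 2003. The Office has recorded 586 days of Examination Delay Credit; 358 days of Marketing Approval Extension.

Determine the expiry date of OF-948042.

Base term: filing date + 23 years → 16 February 2026.
Examination Delay Credit: +586 days → 25 September 2027.
Marketing Approval Extension: 358 days (within the 1194-day cap) → +358 days → 17 September 2028.

September 17, 2028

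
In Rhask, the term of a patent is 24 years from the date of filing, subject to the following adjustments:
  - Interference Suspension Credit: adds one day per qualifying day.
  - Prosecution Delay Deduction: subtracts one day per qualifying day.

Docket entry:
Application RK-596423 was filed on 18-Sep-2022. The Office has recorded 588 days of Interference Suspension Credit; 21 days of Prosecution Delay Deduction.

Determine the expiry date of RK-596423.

Base term: filing date + 24 years → 18 September 2046.
Interference Suspension Credit: +588 days → 28 April 2048.
Prosecution Delay Deduction: −21 days → 7 April 2048.

April 7, 2048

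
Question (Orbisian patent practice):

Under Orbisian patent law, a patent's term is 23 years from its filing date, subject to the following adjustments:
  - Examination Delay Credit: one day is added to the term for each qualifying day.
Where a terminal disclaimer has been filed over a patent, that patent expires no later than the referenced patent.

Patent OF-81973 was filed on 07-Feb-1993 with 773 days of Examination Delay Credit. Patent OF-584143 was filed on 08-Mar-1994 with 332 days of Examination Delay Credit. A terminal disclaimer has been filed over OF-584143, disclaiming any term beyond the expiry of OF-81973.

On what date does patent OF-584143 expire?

Natural term of OF-584143:
  Base: filing + 23 years → 8 March 2017.
  Examination Delay Credit: +332 days → 3 February 2018.
Expiry of referenced patent OF-81973:
  Base: filing + 23 years → 7 February 2016.
  Examination Delay Credit: +773 days → 21 March 2018.
Terminal disclaimer: OF-584143 expires on the earlier of 3 February 2018 and 21 March 2018.

2018-02-03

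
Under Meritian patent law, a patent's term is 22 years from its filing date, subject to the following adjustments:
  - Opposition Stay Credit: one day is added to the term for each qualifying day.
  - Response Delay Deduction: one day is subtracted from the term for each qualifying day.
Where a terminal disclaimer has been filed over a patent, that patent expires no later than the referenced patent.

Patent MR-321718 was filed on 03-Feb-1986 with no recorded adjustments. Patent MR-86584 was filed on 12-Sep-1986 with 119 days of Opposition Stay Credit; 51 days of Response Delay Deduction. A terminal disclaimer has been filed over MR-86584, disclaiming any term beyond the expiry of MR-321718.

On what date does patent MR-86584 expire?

2008-02-03

Natural term of MR-86584:
  Base: filing + 22 years → 12 September 2008.
  Opposition Stay Credit: +119 days → 9 January 2009.
  Response Delay Deduction: −51 days → 19 November 2008.
Expiry of referenced patent MR-321718:
  Base: filing + 22 years → 3 February 2008.
Terminal disclaimer: MR-86584 expires on the earlier of 19 November 2008 and 3 February 2008.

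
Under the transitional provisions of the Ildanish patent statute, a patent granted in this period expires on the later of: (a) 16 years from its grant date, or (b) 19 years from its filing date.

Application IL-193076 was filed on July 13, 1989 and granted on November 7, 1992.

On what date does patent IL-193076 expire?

2008-11-07

(a) grant + 16 years → 7 November 2008.
(b) filing + 19 years → 13 July 2008.
Later of the two: 7 November 2008.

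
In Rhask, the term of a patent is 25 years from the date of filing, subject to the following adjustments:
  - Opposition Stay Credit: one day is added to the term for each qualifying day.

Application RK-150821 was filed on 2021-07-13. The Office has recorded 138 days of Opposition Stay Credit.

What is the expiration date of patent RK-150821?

2046-11-28

Base term: filing date + 25 years → 13 July 2046.
Opposition Stay Credit: +138 days → 28 November 2046.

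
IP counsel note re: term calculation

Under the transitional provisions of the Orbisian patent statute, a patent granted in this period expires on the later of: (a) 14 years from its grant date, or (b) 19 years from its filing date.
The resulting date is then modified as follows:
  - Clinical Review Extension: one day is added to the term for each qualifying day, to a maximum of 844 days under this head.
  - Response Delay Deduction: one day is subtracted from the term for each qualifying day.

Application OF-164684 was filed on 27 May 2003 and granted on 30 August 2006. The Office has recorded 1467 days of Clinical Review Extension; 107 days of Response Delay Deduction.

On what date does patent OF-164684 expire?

June 2, 2024

(a) grant + 14 years → 30 August 2020.
(b) filing + 19 years → 27 May 2022.
Later of the two: 27 May 2022.
Clinical Review Extension: 1467 days claimed exceeds the 844-day cap, so +844 days → 17 September 2024.
Response Delay Deduction: −107 days → 2 June 2024.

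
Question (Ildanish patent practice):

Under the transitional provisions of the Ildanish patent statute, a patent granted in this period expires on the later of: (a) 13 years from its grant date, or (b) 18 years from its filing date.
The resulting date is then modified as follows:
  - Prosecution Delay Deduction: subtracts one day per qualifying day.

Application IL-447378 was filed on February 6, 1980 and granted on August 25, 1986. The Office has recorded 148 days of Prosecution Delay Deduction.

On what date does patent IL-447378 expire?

1999-03-30

(a) grant + 13 years → 25 August 1999.
(b) filing + 18 years → 6 February 1998.
Later of the two: 25 August 1999.
Prosecution Delay Deduction: −148 days → 30 March 1999.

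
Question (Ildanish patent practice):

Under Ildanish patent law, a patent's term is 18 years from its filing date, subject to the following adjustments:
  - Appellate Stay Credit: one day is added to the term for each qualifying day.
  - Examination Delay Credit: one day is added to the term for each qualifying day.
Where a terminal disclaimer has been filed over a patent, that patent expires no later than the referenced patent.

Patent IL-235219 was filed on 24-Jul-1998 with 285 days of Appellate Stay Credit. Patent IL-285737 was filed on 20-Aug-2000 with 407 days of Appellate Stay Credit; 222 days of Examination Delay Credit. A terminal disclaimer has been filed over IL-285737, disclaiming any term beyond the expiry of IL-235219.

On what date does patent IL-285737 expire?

May 5, 2017

Natural term of IL-285737:
  Base: filing + 18 years → 20 August 2018.
  Appellate Stay Credit: +407 days → 1 October 2019.
  Examination Delay Credit: +222 days → 10 May 2020.
Expiry of referenced patent IL-235219:
  Base: filing + 18 years → 24 July 2016.
  Appellate Stay Credit: +285 days → 5 May 2017.
Terminal disclaimer: IL-285737 expires on the earlier of 10 May 2020 and 5 May 2017.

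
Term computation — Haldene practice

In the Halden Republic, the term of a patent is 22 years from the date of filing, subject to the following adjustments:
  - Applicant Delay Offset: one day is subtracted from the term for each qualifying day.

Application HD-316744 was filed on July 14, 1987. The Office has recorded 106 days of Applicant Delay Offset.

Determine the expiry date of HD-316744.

Base term: filing date + 22 years → 14 July 2009.
Applicant Delay Offset: −106 days → 30 March 2009.

2009-03-30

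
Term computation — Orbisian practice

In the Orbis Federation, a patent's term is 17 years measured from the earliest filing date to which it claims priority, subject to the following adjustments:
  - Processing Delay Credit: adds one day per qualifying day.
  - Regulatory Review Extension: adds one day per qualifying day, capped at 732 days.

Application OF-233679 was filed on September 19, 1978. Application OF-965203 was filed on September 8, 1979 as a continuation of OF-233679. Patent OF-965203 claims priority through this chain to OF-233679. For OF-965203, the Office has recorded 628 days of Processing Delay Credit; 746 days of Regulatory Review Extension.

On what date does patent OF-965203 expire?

Earliest priority filing: 19 September 1978.
Base term: 19 September 1978 + 17 years → 19 September 1995.
Processing Delay Credit: +628 days → 8 June 1997.
Regulatory Review Extension: 746 days claimed exceeds the 732-day cap, so +732 days → 10 June 1999.

June 10, 1999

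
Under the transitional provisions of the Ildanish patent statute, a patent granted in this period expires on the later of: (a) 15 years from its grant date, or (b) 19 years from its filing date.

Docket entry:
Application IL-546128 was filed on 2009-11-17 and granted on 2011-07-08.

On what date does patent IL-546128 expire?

November 17, 2028

(a) grant + 15 years → 8 July 2026.
(b) filing + 19 years → 17 November 2028.
Later of the two: 17 November 2028.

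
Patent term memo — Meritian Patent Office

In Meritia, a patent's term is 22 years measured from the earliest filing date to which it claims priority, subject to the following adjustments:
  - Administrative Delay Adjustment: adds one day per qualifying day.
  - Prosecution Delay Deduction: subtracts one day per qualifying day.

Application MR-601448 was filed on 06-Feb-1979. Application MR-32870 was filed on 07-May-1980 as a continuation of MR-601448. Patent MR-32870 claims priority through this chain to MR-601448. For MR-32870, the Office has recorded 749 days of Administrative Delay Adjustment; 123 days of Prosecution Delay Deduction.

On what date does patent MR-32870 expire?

2002-10-25

Earliest priority filing: 6 February 1979.
Base term: 6 February 1979 + 22 years → 6 February 2001.
Administrative Delay Adjustment: +749 days → 25 February 2003.
Prosecution Delay Deduction: −123 days → 25 October 2002.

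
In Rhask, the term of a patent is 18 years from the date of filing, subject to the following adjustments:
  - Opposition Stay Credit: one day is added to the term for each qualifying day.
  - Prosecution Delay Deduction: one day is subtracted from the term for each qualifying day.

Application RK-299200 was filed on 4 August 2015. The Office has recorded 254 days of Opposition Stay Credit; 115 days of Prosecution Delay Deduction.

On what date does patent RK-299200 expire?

December 21, 2033

Base term: filing date + 18 years → 4 August 2033.
Opposition Stay Credit: +254 days → 15 April 2034.
Prosecution Delay Deduction: −115 days → 21 December 2033.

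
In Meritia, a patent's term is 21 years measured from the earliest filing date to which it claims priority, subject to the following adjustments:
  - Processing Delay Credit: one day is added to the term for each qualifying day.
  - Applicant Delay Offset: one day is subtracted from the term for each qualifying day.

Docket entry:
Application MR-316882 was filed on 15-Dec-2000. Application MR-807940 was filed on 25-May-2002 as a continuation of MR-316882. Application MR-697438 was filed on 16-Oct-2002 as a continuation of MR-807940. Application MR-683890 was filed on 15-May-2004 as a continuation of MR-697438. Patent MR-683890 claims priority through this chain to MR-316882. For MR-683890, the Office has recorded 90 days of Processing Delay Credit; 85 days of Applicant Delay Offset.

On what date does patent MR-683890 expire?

December 20, 2021

Earliest priority filing: 15 December 2000.
Base term: 15 December 2000 + 21 years → 15 December 2021.
Processing Delay Credit: +90 days → 15 March 2022.
Applicant Delay Offset: −85 days → 20 December 2021.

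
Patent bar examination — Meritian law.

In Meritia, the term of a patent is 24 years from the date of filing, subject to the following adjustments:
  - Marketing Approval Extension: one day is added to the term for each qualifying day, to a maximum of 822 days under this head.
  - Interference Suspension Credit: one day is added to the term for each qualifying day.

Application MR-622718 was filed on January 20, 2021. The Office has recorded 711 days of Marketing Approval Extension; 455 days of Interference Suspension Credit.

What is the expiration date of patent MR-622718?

Base term: filing date + 24 years → 20 January 2045.
Marketing Approval Extension: 711 days (within the 822-day cap) → +711 days → 1 January 2047.
Interference Suspension Credit: +455 days → 31 March 2048.

2048-03-31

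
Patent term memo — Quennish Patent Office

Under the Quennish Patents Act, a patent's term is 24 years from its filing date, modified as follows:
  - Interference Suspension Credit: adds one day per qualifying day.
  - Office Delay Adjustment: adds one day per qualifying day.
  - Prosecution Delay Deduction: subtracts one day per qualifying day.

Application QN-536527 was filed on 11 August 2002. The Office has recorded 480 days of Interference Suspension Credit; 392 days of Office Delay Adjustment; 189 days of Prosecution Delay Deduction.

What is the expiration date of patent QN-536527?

Base term: filing date + 24 years → 11 August 2026.
Interference Suspension Credit: +480 days → 4 December 2027.
Office Delay Adjustment: +392 days → 30 December 2028.
Prosecution Delay Deduction: −189 days → 24 June 2028.

June 24, 2028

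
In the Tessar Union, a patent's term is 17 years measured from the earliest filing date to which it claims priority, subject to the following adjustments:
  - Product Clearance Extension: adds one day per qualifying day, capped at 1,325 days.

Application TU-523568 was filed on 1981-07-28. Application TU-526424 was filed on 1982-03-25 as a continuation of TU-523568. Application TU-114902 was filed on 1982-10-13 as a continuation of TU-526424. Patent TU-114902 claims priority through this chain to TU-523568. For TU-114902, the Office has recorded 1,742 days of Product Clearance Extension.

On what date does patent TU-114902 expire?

2002-03-14

Earliest priority filing: 28 July 1981.
Base term: 28 July 1981 + 17 years → 28 July 1998.
Product Clearance Extension: 1742 days claimed exceeds the 1325-day cap, so +1325 days → 14 March 2002.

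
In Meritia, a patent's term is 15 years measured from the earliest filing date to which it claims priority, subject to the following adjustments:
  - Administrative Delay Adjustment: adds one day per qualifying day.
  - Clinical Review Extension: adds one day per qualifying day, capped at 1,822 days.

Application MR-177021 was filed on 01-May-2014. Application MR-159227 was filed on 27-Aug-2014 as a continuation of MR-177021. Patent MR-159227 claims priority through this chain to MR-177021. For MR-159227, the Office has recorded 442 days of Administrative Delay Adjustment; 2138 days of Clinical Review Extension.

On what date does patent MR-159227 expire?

2035-07-13

Earliest priority filing: 1 May 2014.
Base term: 1 May 2014 + 15 years → 1 May 2029.
Administrative Delay Adjustment: +442 days → 17 July 2030.
Clinical Review Extension: 2138 days claimed exceeds the 1822-day cap, so +1822 days → 13 July 2035.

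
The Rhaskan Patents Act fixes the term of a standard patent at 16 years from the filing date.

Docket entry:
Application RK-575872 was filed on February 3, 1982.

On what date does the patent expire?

Filing date + 16 years → 3 February 1998.

1998-02-03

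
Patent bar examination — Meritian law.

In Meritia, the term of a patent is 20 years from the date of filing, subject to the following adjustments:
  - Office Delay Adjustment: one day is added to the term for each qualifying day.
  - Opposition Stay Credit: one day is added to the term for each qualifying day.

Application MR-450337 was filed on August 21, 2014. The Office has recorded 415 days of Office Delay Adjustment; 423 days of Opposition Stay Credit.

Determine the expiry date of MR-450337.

Base term: filing date + 20 years → 21 August 2034.
Office Delay Adjustment: +415 days → 10 October 2035.
Opposition Stay Credit: +423 days → 6 December 2036.

December 6, 2036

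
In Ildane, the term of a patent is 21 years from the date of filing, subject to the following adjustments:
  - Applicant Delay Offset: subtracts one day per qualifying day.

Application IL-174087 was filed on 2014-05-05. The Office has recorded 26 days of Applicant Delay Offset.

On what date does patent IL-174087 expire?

2035-04-09

Base term: filing date + 21 years → 5 May 2035.
Applicant Delay Offset: −26 days → 9 April 2035.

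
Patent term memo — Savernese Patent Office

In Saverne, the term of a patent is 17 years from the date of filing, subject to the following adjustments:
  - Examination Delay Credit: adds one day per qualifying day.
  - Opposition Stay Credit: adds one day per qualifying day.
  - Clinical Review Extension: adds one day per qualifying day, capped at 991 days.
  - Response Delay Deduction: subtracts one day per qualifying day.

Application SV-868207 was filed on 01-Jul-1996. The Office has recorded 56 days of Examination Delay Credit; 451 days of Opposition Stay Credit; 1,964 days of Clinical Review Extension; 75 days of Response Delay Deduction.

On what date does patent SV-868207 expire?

May 24, 2017

Base term: filing date + 17 years → 1 July 2013.
Examination Delay Credit: +56 days → 26 August 2013.
Opposition Stay Credit: +451 days → 20 November 2014.
Clinical Review Extension: 1964 days claimed exceeds the 991-day cap, so +991 days → 7 August 2017.
Response Delay Deduction: −75 days → 24 May 2017.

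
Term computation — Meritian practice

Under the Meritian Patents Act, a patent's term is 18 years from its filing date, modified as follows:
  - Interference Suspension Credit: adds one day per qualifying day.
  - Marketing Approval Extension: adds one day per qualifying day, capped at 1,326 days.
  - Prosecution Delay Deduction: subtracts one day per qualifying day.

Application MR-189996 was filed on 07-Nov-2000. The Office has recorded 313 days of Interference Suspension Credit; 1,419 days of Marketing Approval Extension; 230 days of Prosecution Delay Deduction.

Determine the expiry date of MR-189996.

2022-09-16

Base term: filing date + 18 years → 7 November 2018.
Interference Suspension Credit: +313 days → 16 September 2019.
Marketing Approval Extension: 1419 days claimed exceeds the 1326-day cap, so +1326 days → 4 May 2023.
Prosecution Delay Deduction: −230 days → 16 September 2022.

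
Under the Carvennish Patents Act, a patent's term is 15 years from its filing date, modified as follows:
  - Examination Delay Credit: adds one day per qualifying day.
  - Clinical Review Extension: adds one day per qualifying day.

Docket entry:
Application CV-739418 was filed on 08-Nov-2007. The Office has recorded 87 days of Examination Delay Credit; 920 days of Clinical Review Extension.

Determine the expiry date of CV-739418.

Base term: filing date + 15 years → 8 November 2022.
Examination Delay Credit: +87 days → 3 February 2023.
Clinical Review Extension: +920 days → 11 August 2025.

August 11, 2025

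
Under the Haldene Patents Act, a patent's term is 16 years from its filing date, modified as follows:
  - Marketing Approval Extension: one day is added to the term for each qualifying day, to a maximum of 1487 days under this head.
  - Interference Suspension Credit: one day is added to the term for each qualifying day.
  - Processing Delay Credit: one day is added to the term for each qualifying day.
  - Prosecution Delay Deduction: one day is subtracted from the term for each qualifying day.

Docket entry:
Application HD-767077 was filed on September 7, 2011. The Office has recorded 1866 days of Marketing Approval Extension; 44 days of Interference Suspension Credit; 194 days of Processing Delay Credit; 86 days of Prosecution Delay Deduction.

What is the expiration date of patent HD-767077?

Base term: filing date + 16 years → 7 September 2027.
Marketing Approval Extension: 1866 days claimed exceeds the 1487-day cap, so +1487 days → 3 October 2031.
Interference Suspension Credit: +44 days → 16 November 2031.
Processing Delay Credit: +194 days → 28 May 2032.
Prosecution Delay Deduction: −86 days → 3 March 2032.

2032-03-03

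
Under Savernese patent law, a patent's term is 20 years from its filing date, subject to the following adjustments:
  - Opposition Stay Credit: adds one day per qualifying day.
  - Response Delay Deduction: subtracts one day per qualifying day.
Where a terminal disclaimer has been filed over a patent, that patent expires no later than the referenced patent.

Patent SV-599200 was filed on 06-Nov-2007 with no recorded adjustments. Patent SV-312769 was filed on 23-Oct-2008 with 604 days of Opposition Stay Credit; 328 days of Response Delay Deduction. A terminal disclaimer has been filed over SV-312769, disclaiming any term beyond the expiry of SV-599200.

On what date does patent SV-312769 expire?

November 6, 2027

Natural term of SV-312769:
  Base: filing + 20 years → 23 October 2028.
  Opposition Stay Credit: +604 days → 19 June 2030.
  Response Delay Deduction: −328 days → 26 July 2029.
Expiry of referenced patent SV-599200:
  Base: filing + 20 years → 6 November 2027.
Terminal disclaimer: SV-312769 expires on the earlier of 26 July 2029 and 6 November 2027.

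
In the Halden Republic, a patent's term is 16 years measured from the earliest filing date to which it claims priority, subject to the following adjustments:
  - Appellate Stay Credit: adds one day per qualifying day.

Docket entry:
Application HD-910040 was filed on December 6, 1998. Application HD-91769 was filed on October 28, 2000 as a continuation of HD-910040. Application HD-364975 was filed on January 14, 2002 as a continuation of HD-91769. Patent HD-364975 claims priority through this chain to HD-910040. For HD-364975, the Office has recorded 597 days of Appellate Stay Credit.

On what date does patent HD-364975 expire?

Earliest priority filing: 6 December 1998.
Base term: 6 December 1998 + 16 years → 6 December 2014.
Appellate Stay Credit: +597 days → 25 July 2016.

July 25, 2016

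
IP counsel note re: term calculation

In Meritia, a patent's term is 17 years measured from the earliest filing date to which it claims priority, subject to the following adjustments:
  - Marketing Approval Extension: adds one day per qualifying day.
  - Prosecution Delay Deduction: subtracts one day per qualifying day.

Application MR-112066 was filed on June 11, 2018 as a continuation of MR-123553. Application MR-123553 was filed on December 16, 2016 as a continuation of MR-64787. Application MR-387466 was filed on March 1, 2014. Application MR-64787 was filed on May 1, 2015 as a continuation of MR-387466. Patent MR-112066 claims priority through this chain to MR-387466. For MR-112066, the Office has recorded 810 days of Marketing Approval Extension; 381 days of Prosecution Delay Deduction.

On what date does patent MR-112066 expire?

2032-05-03

Earliest priority filing: 1 March 2014.
Base term: 1 March 2014 + 17 years → 1 March 2031.
Marketing Approval Extension: +810 days → 19 May 2033.
Prosecution Delay Deduction: −381 days → 3 May 2032.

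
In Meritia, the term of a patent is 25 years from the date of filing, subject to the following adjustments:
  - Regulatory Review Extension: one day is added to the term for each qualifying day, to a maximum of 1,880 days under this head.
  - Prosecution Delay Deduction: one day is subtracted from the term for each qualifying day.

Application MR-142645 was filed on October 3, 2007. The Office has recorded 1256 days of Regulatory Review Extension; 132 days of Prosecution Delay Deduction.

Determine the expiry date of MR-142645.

Base term: filing date + 25 years → 3 October 2032.
Regulatory Review Extension: 1256 days (within the 1880-day cap) → +1256 days → 12 March 2036.
Prosecution Delay Deduction: −132 days → 1 November 2035.

November 1, 2035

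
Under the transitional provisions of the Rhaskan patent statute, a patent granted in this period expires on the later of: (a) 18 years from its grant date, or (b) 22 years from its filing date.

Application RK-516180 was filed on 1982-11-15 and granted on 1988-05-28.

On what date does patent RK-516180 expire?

May 28, 2006

(a) grant + 18 years → 28 May 2006.
(b) filing + 22 years → 15 November 2004.
Later of the two: 28 May 2006.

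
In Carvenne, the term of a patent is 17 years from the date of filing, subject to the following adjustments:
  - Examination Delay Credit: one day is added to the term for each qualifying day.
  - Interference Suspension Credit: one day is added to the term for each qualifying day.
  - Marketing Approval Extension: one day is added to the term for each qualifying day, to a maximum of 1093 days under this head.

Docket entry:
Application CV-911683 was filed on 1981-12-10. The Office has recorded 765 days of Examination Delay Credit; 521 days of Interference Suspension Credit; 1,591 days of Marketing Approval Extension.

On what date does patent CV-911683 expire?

June 15, 2005

Base term: filing date + 17 years → 10 December 1998.
Examination Delay Credit: +765 days → 13 January 2001.
Interference Suspension Credit: +521 days → 18 June 2002.
Marketing Approval Extension: 1591 days claimed exceeds the 1093-day cap, so +1093 days → 15 June 2005.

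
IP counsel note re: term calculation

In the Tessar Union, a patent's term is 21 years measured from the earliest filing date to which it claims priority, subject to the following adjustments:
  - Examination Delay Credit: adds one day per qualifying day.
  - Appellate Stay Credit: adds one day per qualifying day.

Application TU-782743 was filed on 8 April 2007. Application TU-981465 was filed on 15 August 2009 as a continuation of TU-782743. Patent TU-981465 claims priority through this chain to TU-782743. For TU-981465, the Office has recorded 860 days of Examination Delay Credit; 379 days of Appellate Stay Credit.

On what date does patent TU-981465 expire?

Earliest priority filing: 8 April 2007.
Base term: 8 April 2007 + 21 years → 8 April 2028.
Examination Delay Credit: +860 days → 16 August 2030.
Appellate Stay Credit: +379 days → 30 August 2031.

August 30, 2031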